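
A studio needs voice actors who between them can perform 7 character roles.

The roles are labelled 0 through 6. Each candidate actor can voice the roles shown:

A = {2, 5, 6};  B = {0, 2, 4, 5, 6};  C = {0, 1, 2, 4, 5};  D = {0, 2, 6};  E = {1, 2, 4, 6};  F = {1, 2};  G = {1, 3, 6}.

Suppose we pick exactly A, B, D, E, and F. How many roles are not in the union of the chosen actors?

Union of A, B, D, E, F = {0, 1, 2, 4, 5, 6}.
Not covered: 3 — 1 role.

1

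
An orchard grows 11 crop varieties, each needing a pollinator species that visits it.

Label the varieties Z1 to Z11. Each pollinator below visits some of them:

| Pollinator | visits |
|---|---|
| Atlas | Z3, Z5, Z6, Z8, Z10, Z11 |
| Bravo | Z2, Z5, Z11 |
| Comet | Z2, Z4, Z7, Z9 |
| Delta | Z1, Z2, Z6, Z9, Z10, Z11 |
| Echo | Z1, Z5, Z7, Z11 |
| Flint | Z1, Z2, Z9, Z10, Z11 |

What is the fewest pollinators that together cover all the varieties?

3

Take {Atlas, Comet, Flint}. Their union is {Z1, Z2, Z3, Z4, Z5, Z6, Z7, Z8, Z9, Z10, Z11}, which is all 11 varieties.
Only Atlas contains Z3, so Atlas is forced; the remaining 5 varieties need at least 2 more pollinators (each remaining pollinator adds at most 4) — so at least 3 pollinators are needed, and 3 is optimal.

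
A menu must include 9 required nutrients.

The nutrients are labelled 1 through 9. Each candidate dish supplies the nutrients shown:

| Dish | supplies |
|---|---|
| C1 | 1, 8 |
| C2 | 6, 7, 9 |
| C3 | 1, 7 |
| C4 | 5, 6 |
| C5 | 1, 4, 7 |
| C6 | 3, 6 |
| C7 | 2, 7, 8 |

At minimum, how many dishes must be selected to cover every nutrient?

Take {C2, C4, C5, C6, C7}. Their union is {1, 2, 3, 4, 5, 6, 7, 8, 9}, which is all 9 nutrients.
No 4 of the 7 dishes cover everything (all 35 combinations miss at least one nutrient), so 5 is optimal.

5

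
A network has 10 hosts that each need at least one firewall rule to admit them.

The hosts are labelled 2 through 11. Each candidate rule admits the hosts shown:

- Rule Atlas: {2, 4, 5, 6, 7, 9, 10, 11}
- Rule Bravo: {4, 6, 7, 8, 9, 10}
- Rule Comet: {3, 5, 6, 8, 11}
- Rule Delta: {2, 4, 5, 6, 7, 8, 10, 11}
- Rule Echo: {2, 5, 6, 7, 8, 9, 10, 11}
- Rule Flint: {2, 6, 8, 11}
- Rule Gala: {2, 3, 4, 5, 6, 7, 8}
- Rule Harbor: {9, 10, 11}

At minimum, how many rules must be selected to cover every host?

2

Take {Echo, Gala}. Their union is {2, 3, 4, 5, 6, 7, 8, 9, 10, 11}, which is all 10 hosts.
No single rule has all 10 hosts (the largest, Atlas, has 8), so 2 is optimal.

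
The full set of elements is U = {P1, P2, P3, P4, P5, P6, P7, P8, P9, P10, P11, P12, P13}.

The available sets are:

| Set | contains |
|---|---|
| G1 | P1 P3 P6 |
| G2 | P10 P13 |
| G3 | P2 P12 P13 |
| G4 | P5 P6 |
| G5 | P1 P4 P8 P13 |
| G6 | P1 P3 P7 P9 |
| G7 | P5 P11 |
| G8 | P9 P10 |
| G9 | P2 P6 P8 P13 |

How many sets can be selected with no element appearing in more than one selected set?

4

G1, G3, G7, G8 are pairwise disjoint (G1={P1,P3,P6}; G3={P2,P12,P13}; G7={P5,P11}; G8={P9,P10}).
Every remaining set overlaps one of these, and no 5 of the listed sets are pairwise disjoint, so 4 is the maximum.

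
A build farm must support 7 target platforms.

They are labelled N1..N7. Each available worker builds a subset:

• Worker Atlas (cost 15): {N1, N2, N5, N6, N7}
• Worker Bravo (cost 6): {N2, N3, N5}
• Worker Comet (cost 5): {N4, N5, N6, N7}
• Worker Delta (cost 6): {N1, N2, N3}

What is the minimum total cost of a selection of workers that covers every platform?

Comet, Delta together cover every platform (Comet ∪ Delta = {N1, N2, N3, N4, N5, N6, N7}); total cost 5 + 6 = 11.
No covering selection has total cost below 11.

11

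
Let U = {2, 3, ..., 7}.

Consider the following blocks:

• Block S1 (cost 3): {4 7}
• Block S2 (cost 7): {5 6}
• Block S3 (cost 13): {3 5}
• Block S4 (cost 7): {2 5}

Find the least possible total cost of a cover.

30

S1, S2, S3, S4 together cover every point (S1 ∪ S2 ∪ S3 ∪ S4 = {2, 3, 4, 5, 6, 7}); total cost 3 + 7 + 13 + 7 = 30.
No covering selection has total cost below 30.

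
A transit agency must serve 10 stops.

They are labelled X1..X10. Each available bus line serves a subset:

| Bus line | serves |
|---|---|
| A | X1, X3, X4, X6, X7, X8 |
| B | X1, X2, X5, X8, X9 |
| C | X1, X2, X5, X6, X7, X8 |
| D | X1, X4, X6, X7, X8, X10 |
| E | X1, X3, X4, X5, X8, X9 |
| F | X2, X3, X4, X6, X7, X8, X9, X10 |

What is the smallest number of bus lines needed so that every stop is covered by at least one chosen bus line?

2

Take {C, F}. Their union is {X1, X2, X3, X4, X5, X6, X7, X8, X9, X10}, which is all 10 stops.
No single bus line has all 10 stops (the largest, F, has 8), so 2 is optimal.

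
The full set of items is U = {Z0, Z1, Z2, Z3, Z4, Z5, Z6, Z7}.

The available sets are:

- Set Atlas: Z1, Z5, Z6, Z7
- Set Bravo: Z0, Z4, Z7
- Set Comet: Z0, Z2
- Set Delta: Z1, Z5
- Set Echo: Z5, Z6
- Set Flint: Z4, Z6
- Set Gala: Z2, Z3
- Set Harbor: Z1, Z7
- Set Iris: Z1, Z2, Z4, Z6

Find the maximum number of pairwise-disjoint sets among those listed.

3

Comet, Echo, Harbor are pairwise disjoint (Comet={Z0,Z2}; Echo={Z5,Z6}; Harbor={Z1,Z7}).
Every remaining set overlaps one of these, and no 4 of the listed sets are pairwise disjoint, so 3 is the maximum.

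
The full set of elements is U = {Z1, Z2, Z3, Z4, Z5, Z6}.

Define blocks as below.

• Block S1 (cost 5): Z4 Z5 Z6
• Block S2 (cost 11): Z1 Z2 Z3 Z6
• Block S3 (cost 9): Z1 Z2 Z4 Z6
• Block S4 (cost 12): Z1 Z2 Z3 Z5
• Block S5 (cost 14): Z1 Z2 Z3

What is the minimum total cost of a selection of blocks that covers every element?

16

S1, S2 together cover every element (S1 ∪ S2 = {Z1, Z2, Z3, Z4, Z5, Z6}); total cost 5 + 11 = 16.
No covering selection has total cost below 16.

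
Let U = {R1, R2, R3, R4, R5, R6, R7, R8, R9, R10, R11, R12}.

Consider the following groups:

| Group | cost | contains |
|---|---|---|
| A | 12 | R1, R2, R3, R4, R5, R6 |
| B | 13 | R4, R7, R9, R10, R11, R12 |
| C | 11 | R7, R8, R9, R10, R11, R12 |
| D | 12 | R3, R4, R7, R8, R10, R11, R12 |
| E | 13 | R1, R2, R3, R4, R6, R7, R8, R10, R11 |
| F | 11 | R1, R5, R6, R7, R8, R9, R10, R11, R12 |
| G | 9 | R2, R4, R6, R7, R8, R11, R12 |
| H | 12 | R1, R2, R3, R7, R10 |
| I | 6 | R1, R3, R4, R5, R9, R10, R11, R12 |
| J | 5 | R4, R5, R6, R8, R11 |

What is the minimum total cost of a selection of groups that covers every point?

G, I together cover every point (G ∪ I = {R1, R2, R3, R4, R5, R6, R7, R8, R9, R10, R11, R12}); total cost 9 + 6 = 15.
No covering selection has total cost below 15.

15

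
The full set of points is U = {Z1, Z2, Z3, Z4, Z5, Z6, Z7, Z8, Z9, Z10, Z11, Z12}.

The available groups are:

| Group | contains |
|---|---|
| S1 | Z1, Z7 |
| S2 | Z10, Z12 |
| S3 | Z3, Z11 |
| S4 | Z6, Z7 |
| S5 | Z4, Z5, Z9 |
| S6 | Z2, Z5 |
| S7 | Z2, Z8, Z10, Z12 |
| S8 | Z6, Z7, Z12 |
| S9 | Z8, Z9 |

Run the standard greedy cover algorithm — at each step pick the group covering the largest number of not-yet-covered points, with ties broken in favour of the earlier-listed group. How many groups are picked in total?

5

Greedy: pick S7 (covers 4 new) → pick S5 (covers 3 new) → pick S1 (covers 2 new) → pick S3 (covers 2 new) → pick S4 (covers 1 new). Total picks: 5.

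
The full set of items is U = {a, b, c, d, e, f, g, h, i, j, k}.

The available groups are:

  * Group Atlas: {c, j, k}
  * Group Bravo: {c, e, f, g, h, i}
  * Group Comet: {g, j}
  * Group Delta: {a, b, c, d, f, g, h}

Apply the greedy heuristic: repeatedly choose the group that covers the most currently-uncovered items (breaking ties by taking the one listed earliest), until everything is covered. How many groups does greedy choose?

3

Greedy: pick Delta (covers 7 new) → pick Atlas (covers 2 new) → pick Bravo (covers 2 new). Total picks: 3.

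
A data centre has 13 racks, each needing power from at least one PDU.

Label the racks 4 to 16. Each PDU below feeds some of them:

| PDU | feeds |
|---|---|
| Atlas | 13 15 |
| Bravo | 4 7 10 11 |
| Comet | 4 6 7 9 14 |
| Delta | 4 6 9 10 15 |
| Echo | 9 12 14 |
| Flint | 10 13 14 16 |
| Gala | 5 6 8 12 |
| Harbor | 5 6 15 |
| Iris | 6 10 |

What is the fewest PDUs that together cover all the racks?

Bravo and Delta and Flint and Gala together: Bravo ∪ Delta ∪ Flint ∪ Gala = {4, 5, 6, 7, 8, 9, 10, 11, 12, 13, 14, 15, 16} — every rack is covered.
Only Gala contains 8, so Gala is forced; the remaining 9 racks need at least 3 more PDUs (each remaining PDU adds at most 4) — so at least 4 PDUs are needed, and 4 is optimal.

4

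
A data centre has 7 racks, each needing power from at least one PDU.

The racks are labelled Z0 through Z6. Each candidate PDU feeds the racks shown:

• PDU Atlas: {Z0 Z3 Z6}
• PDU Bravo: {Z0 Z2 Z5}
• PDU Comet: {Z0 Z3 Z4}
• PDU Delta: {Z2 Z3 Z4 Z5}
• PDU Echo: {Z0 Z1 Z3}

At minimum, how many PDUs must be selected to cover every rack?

Atlas and Delta and Echo together: Atlas ∪ Delta ∪ Echo = {Z0, Z1, Z2, Z3, Z4, Z5, Z6} — every rack is covered.
Only Echo contains Z1, so Echo is forced; the remaining 4 racks need at least 2 more PDUs (each remaining PDU adds at most 3) — so at least 3 PDUs are needed, and 3 is optimal.

3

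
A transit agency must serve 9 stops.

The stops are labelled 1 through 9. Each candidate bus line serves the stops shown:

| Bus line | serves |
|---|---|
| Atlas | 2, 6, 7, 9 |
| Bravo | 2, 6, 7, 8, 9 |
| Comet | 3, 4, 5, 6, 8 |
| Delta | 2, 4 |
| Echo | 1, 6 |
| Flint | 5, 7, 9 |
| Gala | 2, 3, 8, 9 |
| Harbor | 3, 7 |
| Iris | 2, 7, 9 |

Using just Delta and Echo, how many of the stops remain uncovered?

5

Union of Delta, Echo = {1, 2, 4, 6}.
Not covered: 3, 5, 7, 8, 9 — 5 stops.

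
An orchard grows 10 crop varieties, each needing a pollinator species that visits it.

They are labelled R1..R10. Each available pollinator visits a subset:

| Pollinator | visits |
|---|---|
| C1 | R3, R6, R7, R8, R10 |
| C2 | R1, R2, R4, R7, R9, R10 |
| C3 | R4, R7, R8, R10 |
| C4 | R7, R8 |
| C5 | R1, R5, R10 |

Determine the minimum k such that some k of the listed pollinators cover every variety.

3

C1 and C2 and C5 together: C1 ∪ C2 ∪ C5 = {R1, R2, R3, R4, R5, R6, R7, R8, R9, R10} — every variety is covered.
Only C2 contains R2, so C2 is forced; the remaining 4 varieties need at least 2 more pollinators (each remaining pollinator adds at most 3) — so at least 3 pollinators are needed, and 3 is optimal.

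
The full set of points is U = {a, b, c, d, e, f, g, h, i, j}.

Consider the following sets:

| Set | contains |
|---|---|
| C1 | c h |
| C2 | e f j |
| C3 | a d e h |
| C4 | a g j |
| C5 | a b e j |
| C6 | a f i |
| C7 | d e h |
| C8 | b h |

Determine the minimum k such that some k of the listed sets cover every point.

5

Take {C1, C3, C4, C6, C8}. Their union is {a, b, c, d, e, f, g, h, i, j}, which is all 10 points.
No 4 of the 8 sets cover everything (all 70 combinations miss at least one point), so 5 is optimal.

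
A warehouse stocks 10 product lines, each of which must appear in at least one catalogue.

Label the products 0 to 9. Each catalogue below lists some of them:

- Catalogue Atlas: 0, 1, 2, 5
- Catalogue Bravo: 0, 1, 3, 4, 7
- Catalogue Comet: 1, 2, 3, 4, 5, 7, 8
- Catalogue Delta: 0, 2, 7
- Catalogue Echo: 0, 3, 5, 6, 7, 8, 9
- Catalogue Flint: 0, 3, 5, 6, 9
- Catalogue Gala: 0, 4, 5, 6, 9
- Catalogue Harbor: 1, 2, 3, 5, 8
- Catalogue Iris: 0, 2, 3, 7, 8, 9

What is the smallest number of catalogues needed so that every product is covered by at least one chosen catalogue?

2

Take {Comet, Flint}. Their union is {0, 1, 2, 3, 4, 5, 6, 7, 8, 9}, which is all 10 products.
No single catalogue has all 10 products (the largest, Comet, has 7), so 2 is optimal.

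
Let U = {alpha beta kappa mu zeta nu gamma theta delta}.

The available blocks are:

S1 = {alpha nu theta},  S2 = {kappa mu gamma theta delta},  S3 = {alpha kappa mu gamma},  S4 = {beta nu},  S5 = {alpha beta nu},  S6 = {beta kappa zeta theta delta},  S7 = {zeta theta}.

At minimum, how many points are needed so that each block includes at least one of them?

Take H = {kappa, nu, theta}. Each listed block contains at least one of these, so H is a hitting set of size 3.
The blocks S3, S4, S7 are pairwise disjoint, so any hitting set needs a separate point for each — at least 3. Hence 3 is optimal.

3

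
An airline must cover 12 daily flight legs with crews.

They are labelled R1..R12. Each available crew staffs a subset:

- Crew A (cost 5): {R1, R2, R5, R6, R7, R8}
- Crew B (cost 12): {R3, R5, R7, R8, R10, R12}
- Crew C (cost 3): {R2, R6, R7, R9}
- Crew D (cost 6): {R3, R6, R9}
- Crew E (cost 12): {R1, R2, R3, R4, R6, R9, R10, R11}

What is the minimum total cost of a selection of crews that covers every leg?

24

B, E together cover every leg (B ∪ E = {R1, R2, R3, R4, R5, R6, R7, R8, R9, R10, R11, R12}); total cost 12 + 12 = 24.
The greedy pick C, A, E, B costs 32; no covering selection beats 24.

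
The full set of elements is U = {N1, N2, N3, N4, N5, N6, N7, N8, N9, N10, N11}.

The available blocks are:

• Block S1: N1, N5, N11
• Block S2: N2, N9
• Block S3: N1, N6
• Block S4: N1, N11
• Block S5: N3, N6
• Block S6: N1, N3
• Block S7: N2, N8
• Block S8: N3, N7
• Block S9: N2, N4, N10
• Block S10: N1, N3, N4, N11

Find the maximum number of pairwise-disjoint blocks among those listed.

3

S4, S5, S9 are pairwise disjoint (S4={N1,N11}; S5={N3,N6}; S9={N2,N4,N10}).
Every remaining block overlaps one of these, and no 4 of the listed blocks are pairwise disjoint, so 3 is the maximum.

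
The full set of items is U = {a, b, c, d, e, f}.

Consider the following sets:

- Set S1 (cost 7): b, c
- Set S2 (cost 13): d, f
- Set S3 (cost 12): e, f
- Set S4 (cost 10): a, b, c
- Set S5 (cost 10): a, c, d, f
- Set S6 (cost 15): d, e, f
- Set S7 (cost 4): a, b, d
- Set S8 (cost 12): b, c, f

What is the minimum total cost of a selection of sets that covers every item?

23

S1, S3, S7 together cover every item (S1 ∪ S3 ∪ S7 = {a, b, c, d, e, f}); total cost 7 + 12 + 4 = 23.
The greedy pick S7, S5, S3 costs 26; no covering selection beats 23.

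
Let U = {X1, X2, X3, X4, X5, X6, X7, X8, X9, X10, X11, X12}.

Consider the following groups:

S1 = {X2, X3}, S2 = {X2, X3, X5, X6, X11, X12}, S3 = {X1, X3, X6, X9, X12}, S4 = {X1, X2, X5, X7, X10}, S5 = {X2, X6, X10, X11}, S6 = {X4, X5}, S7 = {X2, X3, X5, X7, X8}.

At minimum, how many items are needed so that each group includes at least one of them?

3

Take H = {X2, X4, X6}. Each listed group contains at least one of these, so H is a hitting set of size 3.
No choice of 2 items meets every group, so 3 is the minimum.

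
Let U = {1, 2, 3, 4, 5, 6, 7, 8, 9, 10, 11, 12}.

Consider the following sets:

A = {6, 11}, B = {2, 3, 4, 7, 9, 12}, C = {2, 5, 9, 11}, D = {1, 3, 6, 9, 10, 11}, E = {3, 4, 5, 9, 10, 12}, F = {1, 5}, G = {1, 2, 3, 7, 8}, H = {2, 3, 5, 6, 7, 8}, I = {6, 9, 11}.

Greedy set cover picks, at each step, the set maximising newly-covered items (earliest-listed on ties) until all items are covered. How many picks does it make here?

3

Greedy: pick B (covers 6 new) → pick D (covers 4 new) → pick H (covers 2 new). Total picks: 3.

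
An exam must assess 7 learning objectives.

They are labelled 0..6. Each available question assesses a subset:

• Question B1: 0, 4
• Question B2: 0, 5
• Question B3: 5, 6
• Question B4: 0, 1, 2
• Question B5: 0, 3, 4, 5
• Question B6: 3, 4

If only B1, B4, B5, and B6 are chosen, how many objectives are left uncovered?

Union of B1, B4, B5, B6 = {0, 1, 2, 3, 4, 5}.
Not covered: 6 — 1 objective.

1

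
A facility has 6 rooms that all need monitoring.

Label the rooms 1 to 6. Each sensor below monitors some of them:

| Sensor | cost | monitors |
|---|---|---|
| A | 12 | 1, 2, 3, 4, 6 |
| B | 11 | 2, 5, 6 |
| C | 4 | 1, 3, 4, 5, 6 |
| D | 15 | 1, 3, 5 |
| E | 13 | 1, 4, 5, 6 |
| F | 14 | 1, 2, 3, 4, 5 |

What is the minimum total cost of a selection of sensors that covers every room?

15

B, C together cover every room (B ∪ C = {1, 2, 3, 4, 5, 6}); total cost 11 + 4 = 15.
No covering selection has total cost below 15.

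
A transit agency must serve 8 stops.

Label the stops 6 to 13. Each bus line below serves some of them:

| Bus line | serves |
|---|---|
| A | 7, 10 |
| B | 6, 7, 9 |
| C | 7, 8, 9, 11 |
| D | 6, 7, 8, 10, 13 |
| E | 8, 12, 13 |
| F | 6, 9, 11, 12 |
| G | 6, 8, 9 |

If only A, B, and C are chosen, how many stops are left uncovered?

Union of A, B, C = {6, 7, 8, 9, 10, 11}.
Not covered: 12, 13 — 2 stops.

2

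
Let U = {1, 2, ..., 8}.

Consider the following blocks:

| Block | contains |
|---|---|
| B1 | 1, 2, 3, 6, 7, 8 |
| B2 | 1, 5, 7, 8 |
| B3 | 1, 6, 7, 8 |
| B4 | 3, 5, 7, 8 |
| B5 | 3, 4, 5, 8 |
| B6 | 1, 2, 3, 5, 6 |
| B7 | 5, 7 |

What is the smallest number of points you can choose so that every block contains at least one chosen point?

H = {5, 6} meets every block (each contains at least one member of H), and |H| = 2.
No single point lies in every block, so at least 2 are needed and 2 is optimal.

2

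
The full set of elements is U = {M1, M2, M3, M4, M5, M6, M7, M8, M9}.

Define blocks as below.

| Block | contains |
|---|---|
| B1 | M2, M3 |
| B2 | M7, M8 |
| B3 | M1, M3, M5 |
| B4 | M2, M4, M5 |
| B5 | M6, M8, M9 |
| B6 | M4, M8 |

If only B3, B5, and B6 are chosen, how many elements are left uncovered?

Union of B3, B5, B6 = {M1, M3, M4, M5, M6, M8, M9}.
Not covered: M2, M7 — 2 elements.

2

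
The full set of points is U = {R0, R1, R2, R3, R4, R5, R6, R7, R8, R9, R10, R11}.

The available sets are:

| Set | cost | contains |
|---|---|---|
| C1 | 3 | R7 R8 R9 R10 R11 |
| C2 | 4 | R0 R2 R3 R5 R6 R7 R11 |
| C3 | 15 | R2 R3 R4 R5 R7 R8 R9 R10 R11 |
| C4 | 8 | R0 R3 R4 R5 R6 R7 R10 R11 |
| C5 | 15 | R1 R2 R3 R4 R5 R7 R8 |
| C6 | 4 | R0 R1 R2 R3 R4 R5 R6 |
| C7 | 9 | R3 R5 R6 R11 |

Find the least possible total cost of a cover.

7

C1, C6 together cover every point (C1 ∪ C6 = {R0, R1, R2, R3, R4, R5, R6, R7, R8, R9, R10, R11}); total cost 3 + 4 = 7.
The greedy pick C2, C1, C6 costs 11; no covering selection beats 7.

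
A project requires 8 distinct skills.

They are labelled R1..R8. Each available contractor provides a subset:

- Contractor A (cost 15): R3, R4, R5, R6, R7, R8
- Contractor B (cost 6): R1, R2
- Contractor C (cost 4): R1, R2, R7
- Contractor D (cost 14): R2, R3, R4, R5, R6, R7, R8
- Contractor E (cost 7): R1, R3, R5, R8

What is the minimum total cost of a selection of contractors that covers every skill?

18

C, D together cover every skill (C ∪ D = {R1, R2, R3, R4, R5, R6, R7, R8}); total cost 4 + 14 = 18.
The greedy pick C, E, D costs 25; no covering selection beats 18.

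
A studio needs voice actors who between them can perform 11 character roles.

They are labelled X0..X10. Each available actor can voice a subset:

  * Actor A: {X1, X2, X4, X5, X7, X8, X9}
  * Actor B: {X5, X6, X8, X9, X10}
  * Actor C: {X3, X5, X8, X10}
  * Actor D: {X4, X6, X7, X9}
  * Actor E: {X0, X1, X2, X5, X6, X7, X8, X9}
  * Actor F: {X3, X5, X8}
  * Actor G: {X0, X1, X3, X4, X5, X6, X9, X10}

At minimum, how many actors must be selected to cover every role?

2

Take {E, G}. Their union is {X0, X1, X2, X3, X4, X5, X6, X7, X8, X9, X10}, which is all 11 roles.
No single actor has all 11 roles (the largest, E, has 8), so 2 is optimal.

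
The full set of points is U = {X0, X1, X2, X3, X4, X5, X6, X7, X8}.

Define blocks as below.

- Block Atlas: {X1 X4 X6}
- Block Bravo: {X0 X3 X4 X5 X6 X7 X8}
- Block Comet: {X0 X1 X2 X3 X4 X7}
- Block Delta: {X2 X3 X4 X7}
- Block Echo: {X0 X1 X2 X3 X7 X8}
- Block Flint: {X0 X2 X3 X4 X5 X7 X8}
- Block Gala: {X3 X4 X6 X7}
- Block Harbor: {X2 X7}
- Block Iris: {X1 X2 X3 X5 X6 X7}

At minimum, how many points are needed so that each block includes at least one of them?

2

Take H = {X1, X7}. Each listed block contains at least one of these, so H is a hitting set of size 2.
The blocks Atlas, Harbor are pairwise disjoint, so any hitting set needs a separate point for each — at least 2. Hence 2 is optimal.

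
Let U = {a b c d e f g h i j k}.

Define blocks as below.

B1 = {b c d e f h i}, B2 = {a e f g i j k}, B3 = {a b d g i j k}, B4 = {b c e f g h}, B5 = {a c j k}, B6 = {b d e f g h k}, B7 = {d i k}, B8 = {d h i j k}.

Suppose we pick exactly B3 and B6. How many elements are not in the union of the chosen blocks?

Union of B3, B6 = {a, b, d, e, f, g, h, i, j, k}.
Not covered: c — 1 element.

1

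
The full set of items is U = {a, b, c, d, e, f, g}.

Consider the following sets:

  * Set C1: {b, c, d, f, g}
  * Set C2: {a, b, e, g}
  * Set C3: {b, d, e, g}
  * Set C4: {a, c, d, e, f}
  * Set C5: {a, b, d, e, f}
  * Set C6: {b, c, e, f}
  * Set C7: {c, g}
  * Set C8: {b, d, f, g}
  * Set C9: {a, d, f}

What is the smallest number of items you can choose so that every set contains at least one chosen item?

H = {f, g} meets every set (each contains at least one member of H), and |H| = 2.
The sets C7, C9 are pairwise disjoint, so any hitting set needs a separate item for each — at least 2. Hence 2 is optimal.

2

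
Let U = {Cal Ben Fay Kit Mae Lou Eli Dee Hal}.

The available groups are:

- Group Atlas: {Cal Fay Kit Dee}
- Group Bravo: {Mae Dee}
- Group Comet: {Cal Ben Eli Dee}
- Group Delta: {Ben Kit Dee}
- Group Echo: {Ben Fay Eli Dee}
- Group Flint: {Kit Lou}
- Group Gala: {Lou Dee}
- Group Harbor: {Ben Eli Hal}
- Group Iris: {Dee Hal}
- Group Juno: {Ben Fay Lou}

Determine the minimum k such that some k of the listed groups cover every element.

4

Take {Atlas, Bravo, Harbor, Juno}. Their union is {Cal, Ben, Fay, Kit, Mae, Lou, Eli, Dee, Hal}, which is all 9 elements.
Only Bravo contains Mae, so Bravo is forced; the remaining 7 elements need at least 3 more groups (each remaining group adds at most 3) — so at least 4 groups are needed, and 4 is optimal.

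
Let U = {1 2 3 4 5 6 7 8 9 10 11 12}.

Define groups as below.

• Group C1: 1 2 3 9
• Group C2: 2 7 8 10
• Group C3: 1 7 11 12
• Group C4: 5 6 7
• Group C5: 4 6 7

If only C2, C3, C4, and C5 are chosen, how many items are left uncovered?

Union of C2, C3, C4, C5 = {1, 2, 4, 5, 6, 7, 8, 10, 11, 12}.
Not covered: 3, 9 — 2 items.

2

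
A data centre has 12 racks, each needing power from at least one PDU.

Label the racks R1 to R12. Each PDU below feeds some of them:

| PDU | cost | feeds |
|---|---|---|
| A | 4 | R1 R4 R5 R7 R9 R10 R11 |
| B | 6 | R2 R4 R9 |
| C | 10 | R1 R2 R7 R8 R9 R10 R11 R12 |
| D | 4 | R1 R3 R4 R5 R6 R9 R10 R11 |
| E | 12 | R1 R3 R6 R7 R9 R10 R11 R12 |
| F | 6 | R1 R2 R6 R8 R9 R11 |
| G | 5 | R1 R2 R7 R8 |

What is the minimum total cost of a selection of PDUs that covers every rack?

C, D together cover every rack (C ∪ D = {R1, R2, R3, R4, R5, R6, R7, R8, R9, R10, R11, R12}); total cost 10 + 4 = 14.
The greedy pick D, G, C costs 19; no covering selection beats 14.

14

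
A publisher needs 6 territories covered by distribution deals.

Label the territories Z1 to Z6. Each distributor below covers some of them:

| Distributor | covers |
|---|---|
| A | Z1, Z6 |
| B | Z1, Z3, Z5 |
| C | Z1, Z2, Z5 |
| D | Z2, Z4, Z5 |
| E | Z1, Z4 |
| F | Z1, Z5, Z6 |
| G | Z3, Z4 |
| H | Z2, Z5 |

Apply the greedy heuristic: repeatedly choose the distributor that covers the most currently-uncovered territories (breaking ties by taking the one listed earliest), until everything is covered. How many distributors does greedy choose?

3

Greedy: pick B (covers 3 new) → pick D (covers 2 new) → pick A (covers 1 new). Total picks: 3.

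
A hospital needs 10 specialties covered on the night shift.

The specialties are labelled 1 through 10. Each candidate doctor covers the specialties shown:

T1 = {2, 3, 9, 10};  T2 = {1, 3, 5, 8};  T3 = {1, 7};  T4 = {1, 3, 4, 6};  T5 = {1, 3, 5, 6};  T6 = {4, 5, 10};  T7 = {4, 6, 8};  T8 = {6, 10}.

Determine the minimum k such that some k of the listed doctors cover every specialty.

T1 and T2 and T3 and T4 together: T1 ∪ T2 ∪ T3 ∪ T4 = {1, 2, 3, 4, 5, 6, 7, 8, 9, 10} — every specialty is covered.
No 3 of the 8 doctors cover everything (all 56 combinations miss at least one specialty), so 4 is optimal.

4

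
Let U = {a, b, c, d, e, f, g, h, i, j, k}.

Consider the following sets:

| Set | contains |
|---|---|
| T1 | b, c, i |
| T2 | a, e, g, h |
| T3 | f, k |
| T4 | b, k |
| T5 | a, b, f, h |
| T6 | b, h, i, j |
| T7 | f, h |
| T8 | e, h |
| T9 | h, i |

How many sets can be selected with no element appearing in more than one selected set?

T1, T3, T8 are pairwise disjoint (T1={b,c,i}; T3={f,k}; T8={e,h}).
Every remaining set overlaps one of these, and no 4 of the listed sets are pairwise disjoint, so 3 is the maximum.

3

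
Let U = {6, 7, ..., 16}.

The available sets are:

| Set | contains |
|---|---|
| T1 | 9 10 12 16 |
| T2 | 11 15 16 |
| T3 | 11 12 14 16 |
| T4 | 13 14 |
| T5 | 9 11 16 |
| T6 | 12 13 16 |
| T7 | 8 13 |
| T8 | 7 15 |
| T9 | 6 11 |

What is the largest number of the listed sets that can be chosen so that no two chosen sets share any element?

4

T1, T7, T8, T9 are pairwise disjoint (T1={9,10,12,16}; T7={8,13}; T8={7,15}; T9={6,11}).
Every remaining set overlaps one of these, and no 5 of the listed sets are pairwise disjoint, so 4 is the maximum.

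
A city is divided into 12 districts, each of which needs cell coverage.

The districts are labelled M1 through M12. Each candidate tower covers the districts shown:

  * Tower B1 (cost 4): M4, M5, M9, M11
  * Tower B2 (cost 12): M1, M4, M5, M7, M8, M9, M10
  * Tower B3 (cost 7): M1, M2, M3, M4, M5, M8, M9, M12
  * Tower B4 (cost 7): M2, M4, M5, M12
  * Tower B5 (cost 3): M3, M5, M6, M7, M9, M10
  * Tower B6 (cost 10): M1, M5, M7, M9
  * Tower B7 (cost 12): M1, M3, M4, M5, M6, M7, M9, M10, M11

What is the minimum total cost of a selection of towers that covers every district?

B1, B3, B5 together cover every district (B1 ∪ B3 ∪ B5 = {M1, M2, M3, M4, M5, M6, M7, M8, M9, M10, M11, M12}); total cost 4 + 7 + 3 = 14.
No covering selection has total cost below 14.

14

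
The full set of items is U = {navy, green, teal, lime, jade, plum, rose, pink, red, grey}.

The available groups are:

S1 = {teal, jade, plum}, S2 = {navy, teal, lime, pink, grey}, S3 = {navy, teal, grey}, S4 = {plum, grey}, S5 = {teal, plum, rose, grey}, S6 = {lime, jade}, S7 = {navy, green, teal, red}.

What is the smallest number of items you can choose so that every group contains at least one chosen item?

Take H = {navy, lime, plum}. Each listed group contains at least one of these, so H is a hitting set of size 3.
The groups S4, S6, S7 are pairwise disjoint, so any hitting set needs a separate item for each — at least 3. Hence 3 is optimal.

3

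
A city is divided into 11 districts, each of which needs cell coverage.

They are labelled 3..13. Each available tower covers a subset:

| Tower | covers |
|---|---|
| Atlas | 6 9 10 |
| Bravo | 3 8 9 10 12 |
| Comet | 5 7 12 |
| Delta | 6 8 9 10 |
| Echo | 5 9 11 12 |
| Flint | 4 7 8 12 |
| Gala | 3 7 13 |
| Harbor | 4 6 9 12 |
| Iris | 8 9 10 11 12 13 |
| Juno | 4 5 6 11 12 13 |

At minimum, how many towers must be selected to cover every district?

Take {Gala, Iris, Juno}. Their union is {3, 4, 5, 6, 7, 8, 9, 10, 11, 12, 13}, which is all 11 districts.
No 2 of the 10 towers cover everything (all 45 combinations miss at least one district), so 3 is optimal.

3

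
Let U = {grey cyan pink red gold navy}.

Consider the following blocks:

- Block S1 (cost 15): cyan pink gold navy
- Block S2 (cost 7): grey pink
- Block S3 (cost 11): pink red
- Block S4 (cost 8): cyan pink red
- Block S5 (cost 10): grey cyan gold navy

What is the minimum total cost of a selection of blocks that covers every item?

18

S4, S5 together cover every item (S4 ∪ S5 = {grey, cyan, pink, red, gold, navy}); total cost 8 + 10 = 18.
No covering selection has total cost below 18.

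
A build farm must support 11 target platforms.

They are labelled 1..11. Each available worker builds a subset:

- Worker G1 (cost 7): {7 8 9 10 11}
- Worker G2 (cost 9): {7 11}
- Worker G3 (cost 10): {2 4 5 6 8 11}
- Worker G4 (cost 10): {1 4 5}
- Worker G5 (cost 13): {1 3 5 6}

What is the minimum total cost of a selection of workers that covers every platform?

30

G1, G3, G5 together cover every platform (G1 ∪ G3 ∪ G5 = {1, 2, 3, 4, 5, 6, 7, 8, 9, 10, 11}); total cost 7 + 10 + 13 = 30.
No covering selection has total cost below 30.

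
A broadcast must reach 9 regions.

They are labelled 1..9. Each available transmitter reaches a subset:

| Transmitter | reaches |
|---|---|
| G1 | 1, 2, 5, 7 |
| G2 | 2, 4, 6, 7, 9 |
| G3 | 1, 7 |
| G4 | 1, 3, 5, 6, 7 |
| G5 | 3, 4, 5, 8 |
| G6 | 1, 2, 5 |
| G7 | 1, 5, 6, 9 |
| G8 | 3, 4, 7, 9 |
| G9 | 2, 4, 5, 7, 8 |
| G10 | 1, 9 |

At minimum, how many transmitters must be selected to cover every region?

Take {G7, G8, G9}. Their union is {1, 2, 3, 4, 5, 6, 7, 8, 9}, which is all 9 regions.
No 2 of the 10 transmitters cover everything (all 45 combinations miss at least one region), so 3 is optimal.

3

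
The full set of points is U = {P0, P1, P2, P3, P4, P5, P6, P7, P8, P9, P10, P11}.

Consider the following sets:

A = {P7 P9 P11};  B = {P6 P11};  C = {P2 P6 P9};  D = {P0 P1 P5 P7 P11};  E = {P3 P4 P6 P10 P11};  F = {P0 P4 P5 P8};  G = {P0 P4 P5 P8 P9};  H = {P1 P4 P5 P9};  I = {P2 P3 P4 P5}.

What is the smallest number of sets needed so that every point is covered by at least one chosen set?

4

D, E, G, and I cover everything between them: the union {P0, P1, P2, P3, P4, P5, P6, P7, P8, P9, P10, P11} is all of U.
No 3 of the 9 sets cover everything (all 84 combinations miss at least one point), so 4 is optimal.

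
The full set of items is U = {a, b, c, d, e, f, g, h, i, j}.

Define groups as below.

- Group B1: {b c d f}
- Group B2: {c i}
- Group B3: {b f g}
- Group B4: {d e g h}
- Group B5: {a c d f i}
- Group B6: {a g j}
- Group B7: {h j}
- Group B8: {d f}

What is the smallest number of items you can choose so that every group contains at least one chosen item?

The 4 items {b, c, d, j} hit every group.
No choice of 3 items meets every group, so 4 is the minimum.

4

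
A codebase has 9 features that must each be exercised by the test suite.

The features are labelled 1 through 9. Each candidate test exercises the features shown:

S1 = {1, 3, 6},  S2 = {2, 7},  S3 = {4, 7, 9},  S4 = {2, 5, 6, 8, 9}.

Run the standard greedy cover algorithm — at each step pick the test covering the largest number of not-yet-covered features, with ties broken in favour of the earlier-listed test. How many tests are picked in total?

3

Greedy: pick S4 (covers 5 new) → pick S1 (covers 2 new) → pick S3 (covers 2 new). Total picks: 3.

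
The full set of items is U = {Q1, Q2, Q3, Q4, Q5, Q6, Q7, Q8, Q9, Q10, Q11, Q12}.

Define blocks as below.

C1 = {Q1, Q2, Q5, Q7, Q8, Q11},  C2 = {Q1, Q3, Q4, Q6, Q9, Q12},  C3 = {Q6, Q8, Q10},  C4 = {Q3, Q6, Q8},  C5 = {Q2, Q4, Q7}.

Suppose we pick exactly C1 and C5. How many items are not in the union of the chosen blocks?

5

Union of C1, C5 = {Q1, Q2, Q4, Q5, Q7, Q8, Q11}.
Not covered: Q3, Q6, Q9, Q10, Q12 — 5 items.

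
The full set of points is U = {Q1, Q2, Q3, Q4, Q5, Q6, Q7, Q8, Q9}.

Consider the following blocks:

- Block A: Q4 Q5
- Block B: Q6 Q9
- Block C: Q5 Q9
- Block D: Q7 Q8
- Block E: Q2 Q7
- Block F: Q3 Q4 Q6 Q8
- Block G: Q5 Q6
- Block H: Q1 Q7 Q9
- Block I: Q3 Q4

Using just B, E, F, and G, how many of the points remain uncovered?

1

Union of B, E, F, G = {Q2, Q3, Q4, Q5, Q6, Q7, Q8, Q9}.
Not covered: Q1 — 1 point.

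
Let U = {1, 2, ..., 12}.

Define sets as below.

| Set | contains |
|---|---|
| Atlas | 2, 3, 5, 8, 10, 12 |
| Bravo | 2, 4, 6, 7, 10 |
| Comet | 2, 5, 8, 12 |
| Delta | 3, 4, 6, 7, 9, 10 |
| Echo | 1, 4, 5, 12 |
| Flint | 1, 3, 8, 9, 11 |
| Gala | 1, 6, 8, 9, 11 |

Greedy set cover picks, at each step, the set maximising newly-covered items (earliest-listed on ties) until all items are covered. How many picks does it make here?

3

Greedy: pick Atlas (covers 6 new) → pick Delta (covers 4 new) → pick Flint (covers 2 new). Total picks: 3.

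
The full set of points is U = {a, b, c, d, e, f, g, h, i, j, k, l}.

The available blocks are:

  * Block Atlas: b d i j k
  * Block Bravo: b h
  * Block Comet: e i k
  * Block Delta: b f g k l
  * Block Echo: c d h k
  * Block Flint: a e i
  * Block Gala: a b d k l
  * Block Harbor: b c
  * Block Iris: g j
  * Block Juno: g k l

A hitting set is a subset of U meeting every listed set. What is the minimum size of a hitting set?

The 4 points {b, g, h, i} hit every block.
No choice of 3 points meets every block, so 4 is the minimum.

4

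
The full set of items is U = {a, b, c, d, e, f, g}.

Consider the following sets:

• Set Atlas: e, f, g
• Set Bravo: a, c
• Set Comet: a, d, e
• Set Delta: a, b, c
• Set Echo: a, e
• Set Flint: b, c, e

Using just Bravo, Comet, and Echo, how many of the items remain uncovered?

3

Union of Bravo, Comet, Echo = {a, c, d, e}.
Not covered: b, f, g — 3 items.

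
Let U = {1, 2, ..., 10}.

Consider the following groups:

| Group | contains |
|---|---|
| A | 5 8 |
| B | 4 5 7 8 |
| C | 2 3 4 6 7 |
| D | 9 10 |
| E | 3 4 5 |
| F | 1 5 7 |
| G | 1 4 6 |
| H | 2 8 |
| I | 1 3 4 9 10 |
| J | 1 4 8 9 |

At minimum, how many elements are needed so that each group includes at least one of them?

T = {4, 5, 8, 9} meets every group (each contains at least one member of T), and |T| = 4.
No choice of 3 elements meets every group, so 4 is the minimum.

4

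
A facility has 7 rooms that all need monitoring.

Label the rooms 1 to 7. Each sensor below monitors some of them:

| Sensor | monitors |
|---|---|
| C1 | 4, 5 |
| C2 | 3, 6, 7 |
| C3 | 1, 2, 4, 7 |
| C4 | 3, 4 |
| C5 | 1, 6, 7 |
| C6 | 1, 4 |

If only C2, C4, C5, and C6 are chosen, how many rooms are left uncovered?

2

Union of C2, C4, C5, C6 = {1, 3, 4, 6, 7}.
Not covered: 2, 5 — 2 rooms.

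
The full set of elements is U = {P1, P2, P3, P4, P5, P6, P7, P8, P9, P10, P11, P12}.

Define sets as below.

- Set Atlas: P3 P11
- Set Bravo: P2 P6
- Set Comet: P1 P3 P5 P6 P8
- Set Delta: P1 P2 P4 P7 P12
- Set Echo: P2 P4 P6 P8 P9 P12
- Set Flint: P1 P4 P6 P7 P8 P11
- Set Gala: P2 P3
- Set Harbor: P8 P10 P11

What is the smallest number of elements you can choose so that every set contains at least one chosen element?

3

The 3 elements {P2, P3, P8} hit every set.
No choice of 2 elements meets every set, so 3 is the minimum.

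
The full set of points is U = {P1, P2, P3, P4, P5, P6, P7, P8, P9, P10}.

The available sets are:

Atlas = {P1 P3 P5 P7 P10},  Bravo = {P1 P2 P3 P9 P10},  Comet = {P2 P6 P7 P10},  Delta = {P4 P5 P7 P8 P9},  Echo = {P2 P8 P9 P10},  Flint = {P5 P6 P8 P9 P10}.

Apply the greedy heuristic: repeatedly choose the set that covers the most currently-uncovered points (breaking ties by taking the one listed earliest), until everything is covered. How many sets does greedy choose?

Greedy: pick Atlas (covers 5 new) → pick Delta (covers 3 new) → pick Comet (covers 2 new). Total picks: 3.

3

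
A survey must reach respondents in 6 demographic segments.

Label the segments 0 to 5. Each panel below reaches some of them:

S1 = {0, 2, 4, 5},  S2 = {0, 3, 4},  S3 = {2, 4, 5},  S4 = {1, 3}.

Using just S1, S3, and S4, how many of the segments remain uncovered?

0

Union of S1, S3, S4 = {0, 1, 2, 3, 4, 5} — that's every segment, so 0 are uncovered.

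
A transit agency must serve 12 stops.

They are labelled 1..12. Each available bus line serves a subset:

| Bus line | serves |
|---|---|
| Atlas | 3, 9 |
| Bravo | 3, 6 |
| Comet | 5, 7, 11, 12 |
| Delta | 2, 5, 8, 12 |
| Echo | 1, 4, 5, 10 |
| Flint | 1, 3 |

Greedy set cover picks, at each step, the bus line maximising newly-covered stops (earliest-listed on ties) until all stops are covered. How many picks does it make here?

5

Greedy: pick Comet (covers 4 new) → pick Echo (covers 3 new) → pick Atlas (covers 2 new) → pick Delta (covers 2 new) → pick Bravo (covers 1 new). Total picks: 5.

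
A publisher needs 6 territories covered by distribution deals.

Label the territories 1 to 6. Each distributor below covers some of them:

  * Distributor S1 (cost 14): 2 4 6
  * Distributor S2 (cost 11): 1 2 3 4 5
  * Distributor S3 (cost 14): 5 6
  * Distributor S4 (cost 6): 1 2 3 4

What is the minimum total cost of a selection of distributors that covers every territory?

S3, S4 together cover every territory (S3 ∪ S4 = {1, 2, 3, 4, 5, 6}); total cost 14 + 6 = 20.
No covering selection has total cost below 20.

20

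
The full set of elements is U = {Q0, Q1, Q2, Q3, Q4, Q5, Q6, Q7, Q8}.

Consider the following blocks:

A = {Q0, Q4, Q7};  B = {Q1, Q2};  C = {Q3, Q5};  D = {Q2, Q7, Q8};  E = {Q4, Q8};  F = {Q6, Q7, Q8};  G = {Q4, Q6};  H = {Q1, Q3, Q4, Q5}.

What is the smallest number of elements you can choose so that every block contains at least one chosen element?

4

The 4 elements {Q2, Q4, Q5, Q7} hit every block.
No choice of 3 elements meets every block, so 4 is the minimum.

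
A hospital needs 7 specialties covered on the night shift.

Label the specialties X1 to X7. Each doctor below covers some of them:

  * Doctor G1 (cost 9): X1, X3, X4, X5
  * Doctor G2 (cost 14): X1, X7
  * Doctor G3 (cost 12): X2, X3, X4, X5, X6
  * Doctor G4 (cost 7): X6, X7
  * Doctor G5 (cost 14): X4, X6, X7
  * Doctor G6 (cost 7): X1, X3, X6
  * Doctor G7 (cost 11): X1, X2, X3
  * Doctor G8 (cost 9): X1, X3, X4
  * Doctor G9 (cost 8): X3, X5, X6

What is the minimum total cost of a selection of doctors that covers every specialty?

26

G3, G4, G6 together cover every specialty (G3 ∪ G4 ∪ G6 = {X1, X2, X3, X4, X5, X6, X7}); total cost 12 + 7 + 7 = 26.
The greedy pick G1, G4, G7 costs 27; no covering selection beats 26.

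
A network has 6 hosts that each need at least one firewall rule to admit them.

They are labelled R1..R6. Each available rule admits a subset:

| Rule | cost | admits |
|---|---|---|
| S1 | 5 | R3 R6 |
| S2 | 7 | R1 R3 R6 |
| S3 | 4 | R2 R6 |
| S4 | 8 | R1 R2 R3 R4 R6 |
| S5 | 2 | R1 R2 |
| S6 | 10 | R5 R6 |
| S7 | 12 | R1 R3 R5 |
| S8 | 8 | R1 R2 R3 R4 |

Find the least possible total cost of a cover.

18

S6, S8 together cover every host (S6 ∪ S8 = {R1, R2, R3, R4, R5, R6}); total cost 10 + 8 = 18.
The greedy pick S5, S1, S4, S6 costs 25; no covering selection beats 18.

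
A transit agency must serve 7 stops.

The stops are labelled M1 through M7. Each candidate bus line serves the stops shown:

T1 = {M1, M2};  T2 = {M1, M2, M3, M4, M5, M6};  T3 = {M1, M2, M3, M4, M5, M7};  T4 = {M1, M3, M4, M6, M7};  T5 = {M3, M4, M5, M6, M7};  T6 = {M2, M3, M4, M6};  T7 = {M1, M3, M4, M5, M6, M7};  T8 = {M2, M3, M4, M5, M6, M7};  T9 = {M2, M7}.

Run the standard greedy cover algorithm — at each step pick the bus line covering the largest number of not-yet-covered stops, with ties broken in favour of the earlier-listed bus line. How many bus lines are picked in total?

2

Greedy: pick T2 (covers 6 new) → pick T3 (covers 1 new). Total picks: 2.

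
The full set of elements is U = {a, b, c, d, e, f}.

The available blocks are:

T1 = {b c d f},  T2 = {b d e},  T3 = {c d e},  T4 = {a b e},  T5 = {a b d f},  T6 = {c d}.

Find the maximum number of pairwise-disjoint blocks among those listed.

T4, T6 are pairwise disjoint (T4={a,b,e}; T6={c,d}).
Every remaining block overlaps one of these, and no 3 of the listed blocks are pairwise disjoint, so 2 is the maximum.

2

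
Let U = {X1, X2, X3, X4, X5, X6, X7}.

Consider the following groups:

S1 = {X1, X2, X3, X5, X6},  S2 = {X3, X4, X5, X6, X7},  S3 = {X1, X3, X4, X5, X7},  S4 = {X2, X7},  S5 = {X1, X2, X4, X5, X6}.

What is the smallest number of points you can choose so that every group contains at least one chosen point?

The 2 points {X2, X3} hit every group.
No single point lies in every group, so at least 2 are needed and 2 is optimal.

2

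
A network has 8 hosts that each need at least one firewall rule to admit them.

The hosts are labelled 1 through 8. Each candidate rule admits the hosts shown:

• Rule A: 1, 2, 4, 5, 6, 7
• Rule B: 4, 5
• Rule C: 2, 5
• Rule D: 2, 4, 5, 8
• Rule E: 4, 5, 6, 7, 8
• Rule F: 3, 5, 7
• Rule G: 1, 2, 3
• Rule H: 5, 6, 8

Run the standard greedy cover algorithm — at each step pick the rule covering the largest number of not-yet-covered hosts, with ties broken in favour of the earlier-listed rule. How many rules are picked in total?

Greedy: pick A (covers 6 new) → pick D (covers 1 new) → pick F (covers 1 new). Total picks: 3.
(The true minimum cover uses only 2 rules, so greedy is not optimal here.)

3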